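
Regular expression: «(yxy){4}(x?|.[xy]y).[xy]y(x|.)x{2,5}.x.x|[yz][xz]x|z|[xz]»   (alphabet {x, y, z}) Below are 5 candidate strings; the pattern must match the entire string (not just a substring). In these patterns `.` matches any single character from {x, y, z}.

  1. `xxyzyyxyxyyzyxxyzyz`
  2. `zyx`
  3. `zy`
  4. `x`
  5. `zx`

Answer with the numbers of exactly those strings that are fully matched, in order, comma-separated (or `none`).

4

1 → no match
2. `zyx` → no match
3. `zy` → no match
4. `x` → match
5. `zx` → no match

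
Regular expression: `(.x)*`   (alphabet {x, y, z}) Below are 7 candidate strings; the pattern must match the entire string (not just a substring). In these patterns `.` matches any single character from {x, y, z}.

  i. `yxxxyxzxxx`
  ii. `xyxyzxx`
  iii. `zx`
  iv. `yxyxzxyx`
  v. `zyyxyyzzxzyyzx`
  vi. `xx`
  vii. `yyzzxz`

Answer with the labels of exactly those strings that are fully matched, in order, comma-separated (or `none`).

i, iii, iv, vi

i → match
ii → no match
iii → match
iv → match
v → no match
vi → match
vii → no match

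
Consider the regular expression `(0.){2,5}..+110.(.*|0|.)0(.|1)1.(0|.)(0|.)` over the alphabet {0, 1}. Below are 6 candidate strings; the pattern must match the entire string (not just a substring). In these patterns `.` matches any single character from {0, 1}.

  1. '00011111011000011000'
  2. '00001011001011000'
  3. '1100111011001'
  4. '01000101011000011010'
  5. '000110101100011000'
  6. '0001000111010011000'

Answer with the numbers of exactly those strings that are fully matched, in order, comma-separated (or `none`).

1, 2, 4, 5, 6

1 → match
2 → match
3 → no match — must start with '0'
4 → match
5 → match
6 → match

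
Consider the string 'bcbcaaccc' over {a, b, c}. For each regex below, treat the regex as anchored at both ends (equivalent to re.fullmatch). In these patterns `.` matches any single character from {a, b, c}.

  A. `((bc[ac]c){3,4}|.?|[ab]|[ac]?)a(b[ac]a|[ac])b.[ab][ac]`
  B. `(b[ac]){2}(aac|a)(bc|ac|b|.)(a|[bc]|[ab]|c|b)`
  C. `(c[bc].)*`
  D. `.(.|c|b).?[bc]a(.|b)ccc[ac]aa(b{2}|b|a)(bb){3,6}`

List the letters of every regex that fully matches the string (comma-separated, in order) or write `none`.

B

A → no match
B → match
C → no match
D → no match — must end with 'bb'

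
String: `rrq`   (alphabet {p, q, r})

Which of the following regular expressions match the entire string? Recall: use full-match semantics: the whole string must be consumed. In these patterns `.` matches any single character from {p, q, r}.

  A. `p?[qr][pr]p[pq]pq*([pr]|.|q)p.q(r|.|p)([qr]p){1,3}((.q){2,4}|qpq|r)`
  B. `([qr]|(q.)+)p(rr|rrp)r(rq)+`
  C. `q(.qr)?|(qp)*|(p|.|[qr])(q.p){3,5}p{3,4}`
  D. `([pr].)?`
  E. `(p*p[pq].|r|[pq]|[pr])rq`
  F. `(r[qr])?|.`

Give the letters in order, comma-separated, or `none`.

E

A → no match
B → no match
C → no match
D → no match
E → match
F → no match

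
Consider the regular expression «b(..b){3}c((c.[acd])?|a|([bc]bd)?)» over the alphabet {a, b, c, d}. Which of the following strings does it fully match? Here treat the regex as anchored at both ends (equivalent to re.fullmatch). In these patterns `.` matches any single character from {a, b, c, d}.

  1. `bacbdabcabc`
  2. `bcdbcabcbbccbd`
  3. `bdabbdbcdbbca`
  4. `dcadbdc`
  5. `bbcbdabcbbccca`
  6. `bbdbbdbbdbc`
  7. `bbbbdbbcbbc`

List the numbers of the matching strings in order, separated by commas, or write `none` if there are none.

1. `bacbdabcabc` → match
2 → match
3 → no match
4. `dcadbdc` → no match — must start with `b`
5 → match
6. `bbdbbdbbdbc` → match
7. `bbbbdbbcbbc` → match

1, 2, 5, 6, 7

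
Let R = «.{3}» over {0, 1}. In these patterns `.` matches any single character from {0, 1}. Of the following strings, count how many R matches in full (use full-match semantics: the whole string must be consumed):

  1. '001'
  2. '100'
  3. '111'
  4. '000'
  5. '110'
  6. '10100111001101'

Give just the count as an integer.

5

1 → match
2 → match
3 → match
4 → match
5 → match
6 → no match
Total matched: 5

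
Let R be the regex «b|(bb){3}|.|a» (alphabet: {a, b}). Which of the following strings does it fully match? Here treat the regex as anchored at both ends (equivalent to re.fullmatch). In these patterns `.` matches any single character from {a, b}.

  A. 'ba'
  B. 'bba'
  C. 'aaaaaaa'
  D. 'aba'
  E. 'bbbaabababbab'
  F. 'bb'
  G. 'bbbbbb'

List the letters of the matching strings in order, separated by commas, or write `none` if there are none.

A → no match
B → no match
C → no match
D → no match
E → no match
F → no match
G → match

G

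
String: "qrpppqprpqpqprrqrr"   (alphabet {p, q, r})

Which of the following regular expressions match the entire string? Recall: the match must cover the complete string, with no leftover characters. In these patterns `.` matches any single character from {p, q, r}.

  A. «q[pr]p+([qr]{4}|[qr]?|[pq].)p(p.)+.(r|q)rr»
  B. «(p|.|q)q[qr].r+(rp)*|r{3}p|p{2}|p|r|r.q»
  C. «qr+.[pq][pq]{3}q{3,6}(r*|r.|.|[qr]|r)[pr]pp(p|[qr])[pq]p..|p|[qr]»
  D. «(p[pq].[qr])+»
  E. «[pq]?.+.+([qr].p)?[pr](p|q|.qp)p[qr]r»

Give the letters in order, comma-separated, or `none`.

A → match
B → no match
C → no match
D → no match — must start with "p"
E → no match

A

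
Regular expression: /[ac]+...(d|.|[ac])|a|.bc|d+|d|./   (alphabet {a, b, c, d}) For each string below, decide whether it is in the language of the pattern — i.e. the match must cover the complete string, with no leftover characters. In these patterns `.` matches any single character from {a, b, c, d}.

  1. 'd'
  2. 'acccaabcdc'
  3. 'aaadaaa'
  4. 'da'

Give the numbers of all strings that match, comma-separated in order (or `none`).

1 → match
2 → match
3 → match
4 → no match

1, 2, 3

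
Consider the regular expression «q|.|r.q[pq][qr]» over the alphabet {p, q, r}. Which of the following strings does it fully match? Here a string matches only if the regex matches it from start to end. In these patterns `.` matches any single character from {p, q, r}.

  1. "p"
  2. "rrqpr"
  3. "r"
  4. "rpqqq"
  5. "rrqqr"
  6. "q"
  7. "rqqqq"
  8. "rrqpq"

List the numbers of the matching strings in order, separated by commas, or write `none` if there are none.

1. "p" → match
2. "rrqpr" → match
3. "r" → match
4. "rpqqq" → match
5. "rrqqr" → match
6. "q" → match
7. "rqqqq" → match
8. "rrqpq" → match

1, 2, 3, 4, 5, 6, 7, 8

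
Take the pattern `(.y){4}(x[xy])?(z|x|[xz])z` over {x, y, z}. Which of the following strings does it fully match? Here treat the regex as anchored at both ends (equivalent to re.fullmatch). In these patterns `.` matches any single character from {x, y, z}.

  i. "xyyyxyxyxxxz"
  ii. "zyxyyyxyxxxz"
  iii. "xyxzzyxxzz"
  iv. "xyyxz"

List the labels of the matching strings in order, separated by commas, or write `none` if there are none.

i → match
ii → match
iii → no match
iv → no match

i, ii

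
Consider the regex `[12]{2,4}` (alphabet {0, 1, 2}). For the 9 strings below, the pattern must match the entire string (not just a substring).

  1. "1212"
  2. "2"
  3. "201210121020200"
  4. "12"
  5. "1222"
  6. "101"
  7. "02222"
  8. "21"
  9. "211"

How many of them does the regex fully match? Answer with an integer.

5

1 → match
2 → no match
3 → no match
4 → match
5 → match
6 → no match
7 → no match
8 → match
9 → match
Total matched: 5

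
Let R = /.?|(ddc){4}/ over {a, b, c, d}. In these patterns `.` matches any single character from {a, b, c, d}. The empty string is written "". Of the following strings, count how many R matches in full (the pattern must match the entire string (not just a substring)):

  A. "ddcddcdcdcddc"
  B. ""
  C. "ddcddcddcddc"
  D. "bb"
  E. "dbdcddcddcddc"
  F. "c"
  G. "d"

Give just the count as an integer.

4

A → no match
B → match
C → match
D → no match
E → no match
F → match
G → match
Total matched: 4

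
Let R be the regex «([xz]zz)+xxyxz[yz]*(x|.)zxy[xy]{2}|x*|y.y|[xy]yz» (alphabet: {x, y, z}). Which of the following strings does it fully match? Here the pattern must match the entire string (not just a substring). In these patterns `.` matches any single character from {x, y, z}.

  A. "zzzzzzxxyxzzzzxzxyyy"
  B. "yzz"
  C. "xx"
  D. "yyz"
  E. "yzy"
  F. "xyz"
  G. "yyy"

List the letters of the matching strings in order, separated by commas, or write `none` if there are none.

A, C, D, E, F, G

A → match
B. "yzz" → no match
C. "xx" → match
D. "yyz" → match
E. "yzy" → match
F. "xyz" → match
G. "yyy" → match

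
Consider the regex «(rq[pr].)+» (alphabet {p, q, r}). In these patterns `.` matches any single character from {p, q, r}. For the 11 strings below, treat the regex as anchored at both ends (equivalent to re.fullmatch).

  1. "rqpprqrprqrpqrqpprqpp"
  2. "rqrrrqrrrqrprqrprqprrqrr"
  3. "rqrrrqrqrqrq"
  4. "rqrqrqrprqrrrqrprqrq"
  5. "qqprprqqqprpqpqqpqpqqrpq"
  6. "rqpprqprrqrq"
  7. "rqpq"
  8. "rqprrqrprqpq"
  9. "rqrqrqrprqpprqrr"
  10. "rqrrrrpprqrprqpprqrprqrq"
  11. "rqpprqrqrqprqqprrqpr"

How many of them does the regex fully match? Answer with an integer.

1 → no match
2 → match
3 → match
4 → match
5 → no match — must start with "rq"
6 → match
7 → match
8 → match
9 → match
10 → no match
11 → no match
Total matched: 7

7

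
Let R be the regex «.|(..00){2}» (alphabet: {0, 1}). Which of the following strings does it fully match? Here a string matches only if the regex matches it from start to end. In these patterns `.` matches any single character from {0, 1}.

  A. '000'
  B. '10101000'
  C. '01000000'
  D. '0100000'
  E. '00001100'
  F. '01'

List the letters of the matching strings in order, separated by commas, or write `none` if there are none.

C, E

A → no match
B → no match
C → match
D → no match
E → match
F → no match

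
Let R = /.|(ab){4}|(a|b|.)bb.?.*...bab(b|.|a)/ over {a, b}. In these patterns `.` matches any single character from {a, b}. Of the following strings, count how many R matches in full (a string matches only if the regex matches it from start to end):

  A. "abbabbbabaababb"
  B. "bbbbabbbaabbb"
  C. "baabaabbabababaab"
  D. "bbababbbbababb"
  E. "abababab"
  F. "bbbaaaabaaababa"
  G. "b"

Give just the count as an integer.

4

A → match
B → no match
C → no match
D → no match
E → match
F → match
G → match
Total matched: 4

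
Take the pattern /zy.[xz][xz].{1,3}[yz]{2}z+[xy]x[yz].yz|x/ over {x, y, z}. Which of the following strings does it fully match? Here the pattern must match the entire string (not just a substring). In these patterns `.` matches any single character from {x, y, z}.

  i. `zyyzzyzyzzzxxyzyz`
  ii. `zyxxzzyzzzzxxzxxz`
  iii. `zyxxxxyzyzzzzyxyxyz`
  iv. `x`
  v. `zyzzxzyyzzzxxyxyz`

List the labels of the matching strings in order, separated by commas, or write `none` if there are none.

i → match
ii → no match
iii → match
iv → match
v → match

i, iii, iv, v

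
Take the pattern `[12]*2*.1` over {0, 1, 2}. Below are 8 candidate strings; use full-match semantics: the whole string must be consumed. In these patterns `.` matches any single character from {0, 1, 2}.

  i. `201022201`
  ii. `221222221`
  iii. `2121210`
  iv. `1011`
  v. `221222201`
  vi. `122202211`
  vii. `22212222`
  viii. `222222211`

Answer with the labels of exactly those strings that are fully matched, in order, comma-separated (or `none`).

ii, v, viii

i → no match
ii → match
iii → no match — must end with `1`
iv → no match
v → match
vi → no match
vii → no match — must end with `1`
viii → match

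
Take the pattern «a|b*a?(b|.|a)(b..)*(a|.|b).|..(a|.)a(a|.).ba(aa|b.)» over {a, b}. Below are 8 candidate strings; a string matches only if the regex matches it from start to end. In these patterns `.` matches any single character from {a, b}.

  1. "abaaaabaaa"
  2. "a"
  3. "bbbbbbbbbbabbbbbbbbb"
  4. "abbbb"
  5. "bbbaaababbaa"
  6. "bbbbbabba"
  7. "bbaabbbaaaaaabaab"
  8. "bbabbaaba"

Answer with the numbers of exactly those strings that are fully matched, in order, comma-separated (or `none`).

1, 2, 3, 6, 8

1 → match
2 → match
3 → match
4 → no match
5 → no match
6 → match
7 → no match
8 → match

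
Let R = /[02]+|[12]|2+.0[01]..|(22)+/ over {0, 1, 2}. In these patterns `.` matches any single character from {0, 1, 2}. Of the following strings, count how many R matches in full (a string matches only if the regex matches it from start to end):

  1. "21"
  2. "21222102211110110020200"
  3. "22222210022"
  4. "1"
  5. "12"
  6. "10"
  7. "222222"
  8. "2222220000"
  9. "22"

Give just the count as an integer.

5

1. "21" → no match
2 → no match
3. "22222210022" → match
4. "1" → match
5. "12" → no match
6. "10" → no match
7. "222222" → match
8. "2222220000" → match
9. "22" → match
Total matched: 5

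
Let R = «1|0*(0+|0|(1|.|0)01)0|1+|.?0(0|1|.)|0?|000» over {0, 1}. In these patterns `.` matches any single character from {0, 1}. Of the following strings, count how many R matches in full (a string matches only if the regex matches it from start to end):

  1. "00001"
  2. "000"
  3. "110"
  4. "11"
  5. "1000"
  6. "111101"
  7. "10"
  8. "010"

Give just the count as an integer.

2

1 → no match
2 → match
3 → no match
4 → match
5 → no match
6 → no match
7 → no match
8 → no match
Total matched: 2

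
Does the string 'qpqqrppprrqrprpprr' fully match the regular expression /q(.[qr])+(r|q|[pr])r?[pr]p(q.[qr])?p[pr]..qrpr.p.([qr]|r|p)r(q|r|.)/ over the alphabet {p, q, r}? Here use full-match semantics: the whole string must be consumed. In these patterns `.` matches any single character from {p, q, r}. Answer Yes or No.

No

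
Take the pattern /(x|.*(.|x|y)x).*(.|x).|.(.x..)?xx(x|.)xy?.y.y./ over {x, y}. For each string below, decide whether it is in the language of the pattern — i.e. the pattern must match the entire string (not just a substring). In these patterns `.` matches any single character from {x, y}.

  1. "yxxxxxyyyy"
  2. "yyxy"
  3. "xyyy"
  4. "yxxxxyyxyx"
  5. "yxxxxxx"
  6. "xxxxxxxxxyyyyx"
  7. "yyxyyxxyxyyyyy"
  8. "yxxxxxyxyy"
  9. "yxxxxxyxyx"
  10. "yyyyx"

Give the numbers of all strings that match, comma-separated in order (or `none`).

1 → match
2 → no match
3 → match
4 → match
5 → match
6 → match
7 → match
8 → match
9 → match
10 → no match

1, 3, 4, 5, 6, 7, 8, 9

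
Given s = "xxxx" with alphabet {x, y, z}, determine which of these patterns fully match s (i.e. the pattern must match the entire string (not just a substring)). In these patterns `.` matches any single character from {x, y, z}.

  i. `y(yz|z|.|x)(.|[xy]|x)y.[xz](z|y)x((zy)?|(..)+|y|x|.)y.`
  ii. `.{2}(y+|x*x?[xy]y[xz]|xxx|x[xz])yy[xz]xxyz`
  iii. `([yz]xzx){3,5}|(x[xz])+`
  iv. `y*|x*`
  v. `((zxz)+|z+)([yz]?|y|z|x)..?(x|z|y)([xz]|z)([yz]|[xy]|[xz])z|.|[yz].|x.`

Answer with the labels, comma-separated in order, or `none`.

iii, iv

i → no match — must start with "y"
ii → no match — must end with "xxyz"
iii → match
iv → match
v → no match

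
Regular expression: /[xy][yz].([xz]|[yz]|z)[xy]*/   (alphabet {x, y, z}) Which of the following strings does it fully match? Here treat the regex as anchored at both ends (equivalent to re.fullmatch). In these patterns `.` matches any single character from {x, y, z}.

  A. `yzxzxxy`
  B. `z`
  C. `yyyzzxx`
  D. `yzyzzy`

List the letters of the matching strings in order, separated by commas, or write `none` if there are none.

A

A → match
B → no match
C → no match
D → no match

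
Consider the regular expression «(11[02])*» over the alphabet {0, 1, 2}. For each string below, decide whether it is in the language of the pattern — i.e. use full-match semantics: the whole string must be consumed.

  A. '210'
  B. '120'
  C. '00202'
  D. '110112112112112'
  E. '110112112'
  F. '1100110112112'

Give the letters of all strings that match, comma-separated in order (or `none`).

D, E

A → no match
B → no match
C → no match
D → match
E → match
F → no match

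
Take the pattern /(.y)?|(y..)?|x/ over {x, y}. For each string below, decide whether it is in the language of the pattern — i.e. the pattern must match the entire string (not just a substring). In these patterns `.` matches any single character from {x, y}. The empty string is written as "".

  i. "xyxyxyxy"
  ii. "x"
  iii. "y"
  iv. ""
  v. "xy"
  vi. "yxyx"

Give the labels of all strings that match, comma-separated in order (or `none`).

i → no match
ii → match
iii → no match
iv → match
v → match
vi → no match

ii, iv, v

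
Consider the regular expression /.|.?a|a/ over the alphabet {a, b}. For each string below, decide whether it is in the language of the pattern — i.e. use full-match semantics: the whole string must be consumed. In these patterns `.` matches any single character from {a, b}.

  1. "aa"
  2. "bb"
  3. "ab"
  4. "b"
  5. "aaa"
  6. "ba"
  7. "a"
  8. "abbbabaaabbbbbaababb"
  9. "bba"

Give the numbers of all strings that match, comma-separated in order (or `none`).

1. "aa" → match
2. "bb" → no match
3. "ab" → no match
4. "b" → match
5. "aaa" → no match
6. "ba" → match
7. "a" → match
8 → no match
9. "bba" → no match

1, 4, 6, 7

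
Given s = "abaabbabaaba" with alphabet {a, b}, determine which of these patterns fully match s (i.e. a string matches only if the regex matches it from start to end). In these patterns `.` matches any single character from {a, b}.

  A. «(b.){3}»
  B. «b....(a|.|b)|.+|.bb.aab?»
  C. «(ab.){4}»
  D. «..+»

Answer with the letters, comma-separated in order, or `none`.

A → no match — must start with "b"
B → match
C → match
D → match

B, C, D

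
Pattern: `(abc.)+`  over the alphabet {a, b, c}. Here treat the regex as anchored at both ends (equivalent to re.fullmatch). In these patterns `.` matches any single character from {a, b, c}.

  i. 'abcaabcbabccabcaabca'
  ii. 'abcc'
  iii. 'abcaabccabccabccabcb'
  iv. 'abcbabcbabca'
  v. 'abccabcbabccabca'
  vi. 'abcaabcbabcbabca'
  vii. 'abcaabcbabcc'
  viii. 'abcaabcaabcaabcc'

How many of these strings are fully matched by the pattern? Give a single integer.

i → match
ii → match
iii → match
iv → match
v → match
vi → match
vii → match
viii → match
Total matched: 8

8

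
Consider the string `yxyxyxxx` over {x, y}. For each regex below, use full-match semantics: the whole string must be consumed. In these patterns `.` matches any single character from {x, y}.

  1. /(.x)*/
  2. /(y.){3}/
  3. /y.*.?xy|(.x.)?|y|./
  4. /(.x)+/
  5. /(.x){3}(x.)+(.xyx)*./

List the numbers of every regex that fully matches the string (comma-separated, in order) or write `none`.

1, 4

1 → match
2 → no match
3 → no match
4 → match
5 → no match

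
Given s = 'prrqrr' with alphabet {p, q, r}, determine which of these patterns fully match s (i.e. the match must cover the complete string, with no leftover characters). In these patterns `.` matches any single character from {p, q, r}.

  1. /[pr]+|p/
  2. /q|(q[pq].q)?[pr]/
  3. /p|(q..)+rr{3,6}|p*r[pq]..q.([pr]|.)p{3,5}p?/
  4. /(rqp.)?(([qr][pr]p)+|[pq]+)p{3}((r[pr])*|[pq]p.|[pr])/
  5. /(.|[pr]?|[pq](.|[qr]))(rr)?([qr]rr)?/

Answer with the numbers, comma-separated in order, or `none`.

1 → no match
2 → no match
3 → no match
4 → no match
5 → match

5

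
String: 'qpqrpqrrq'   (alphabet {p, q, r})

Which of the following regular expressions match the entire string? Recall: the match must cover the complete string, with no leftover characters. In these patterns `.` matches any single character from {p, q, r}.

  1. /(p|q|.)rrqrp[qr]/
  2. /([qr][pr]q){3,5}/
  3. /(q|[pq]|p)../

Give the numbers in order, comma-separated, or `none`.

1 → no match
2 → match
3 → no match

2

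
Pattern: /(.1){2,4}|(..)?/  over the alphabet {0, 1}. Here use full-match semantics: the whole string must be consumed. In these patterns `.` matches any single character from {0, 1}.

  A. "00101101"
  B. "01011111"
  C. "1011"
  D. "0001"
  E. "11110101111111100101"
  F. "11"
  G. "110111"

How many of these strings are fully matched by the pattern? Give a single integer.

A → no match
B → match
C → no match
D → no match
E → no match
F → match
G → match
Total matched: 3

3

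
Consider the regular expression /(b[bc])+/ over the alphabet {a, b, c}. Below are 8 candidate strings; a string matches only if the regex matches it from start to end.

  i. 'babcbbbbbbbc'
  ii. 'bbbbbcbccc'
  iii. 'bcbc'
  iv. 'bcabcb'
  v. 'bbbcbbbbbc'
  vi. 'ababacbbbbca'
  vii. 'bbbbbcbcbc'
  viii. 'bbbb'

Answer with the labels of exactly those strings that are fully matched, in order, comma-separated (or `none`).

i → no match
ii → no match
iii → match
iv → no match
v → match
vi → no match — must start with 'b'
vii → match
viii → match

iii, v, vii, viii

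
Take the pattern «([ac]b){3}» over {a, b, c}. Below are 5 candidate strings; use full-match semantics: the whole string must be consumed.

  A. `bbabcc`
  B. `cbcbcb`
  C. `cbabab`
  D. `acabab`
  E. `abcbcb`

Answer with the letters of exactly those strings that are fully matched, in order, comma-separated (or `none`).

A → no match — must end with `b`
B → match
C → match
D → no match
E → match

B, C, E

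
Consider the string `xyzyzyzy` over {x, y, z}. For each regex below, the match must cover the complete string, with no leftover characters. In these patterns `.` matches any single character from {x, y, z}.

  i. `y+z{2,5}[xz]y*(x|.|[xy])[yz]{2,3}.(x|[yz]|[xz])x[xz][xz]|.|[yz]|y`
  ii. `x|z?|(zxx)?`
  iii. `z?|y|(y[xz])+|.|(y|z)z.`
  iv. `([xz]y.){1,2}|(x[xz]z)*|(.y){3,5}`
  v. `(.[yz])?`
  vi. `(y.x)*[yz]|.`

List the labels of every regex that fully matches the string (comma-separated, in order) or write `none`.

i → no match
ii → no match
iii → no match
iv → match
v → no match
vi → no match

iv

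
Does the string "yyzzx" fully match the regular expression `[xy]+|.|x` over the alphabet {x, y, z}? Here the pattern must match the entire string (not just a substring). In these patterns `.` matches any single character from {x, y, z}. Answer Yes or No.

No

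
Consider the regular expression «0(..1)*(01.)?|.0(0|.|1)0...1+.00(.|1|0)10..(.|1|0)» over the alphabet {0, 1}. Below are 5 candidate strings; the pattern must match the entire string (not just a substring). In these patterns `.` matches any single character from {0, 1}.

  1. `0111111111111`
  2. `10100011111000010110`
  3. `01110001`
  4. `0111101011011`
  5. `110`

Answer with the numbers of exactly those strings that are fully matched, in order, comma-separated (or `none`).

1 → match
2 → match
3 → no match
4 → match
5 → no match

1, 2, 4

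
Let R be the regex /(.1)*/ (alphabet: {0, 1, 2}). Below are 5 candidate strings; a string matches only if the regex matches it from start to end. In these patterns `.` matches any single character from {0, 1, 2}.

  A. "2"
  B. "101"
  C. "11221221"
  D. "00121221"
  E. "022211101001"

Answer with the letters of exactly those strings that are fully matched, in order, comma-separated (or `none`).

A → no match
B → no match
C → no match
D → no match
E → no match

none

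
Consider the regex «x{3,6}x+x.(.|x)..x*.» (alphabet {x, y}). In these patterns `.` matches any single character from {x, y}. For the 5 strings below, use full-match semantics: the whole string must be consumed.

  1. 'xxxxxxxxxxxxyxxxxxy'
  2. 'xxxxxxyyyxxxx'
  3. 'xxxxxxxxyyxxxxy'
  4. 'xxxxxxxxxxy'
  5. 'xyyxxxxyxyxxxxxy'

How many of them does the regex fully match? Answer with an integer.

1 → match
2 → match
3 → match
4. 'xxxxxxxxxxy' → match
5 → no match
Total matched: 4

4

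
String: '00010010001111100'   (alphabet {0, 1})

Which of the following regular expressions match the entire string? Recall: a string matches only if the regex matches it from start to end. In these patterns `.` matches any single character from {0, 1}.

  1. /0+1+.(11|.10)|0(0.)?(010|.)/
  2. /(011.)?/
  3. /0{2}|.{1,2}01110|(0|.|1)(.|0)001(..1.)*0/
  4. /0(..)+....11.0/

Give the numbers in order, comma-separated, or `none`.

1 → no match
2 → no match
3 → no match
4 → match

4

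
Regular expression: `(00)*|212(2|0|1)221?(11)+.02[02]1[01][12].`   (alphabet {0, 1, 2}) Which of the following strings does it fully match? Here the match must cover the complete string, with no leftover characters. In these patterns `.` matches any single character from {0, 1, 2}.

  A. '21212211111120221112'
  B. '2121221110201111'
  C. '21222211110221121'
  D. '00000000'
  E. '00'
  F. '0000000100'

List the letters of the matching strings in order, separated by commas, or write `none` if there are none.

A, B, C, D, E

A → match
B → match
C → match
D → match
E → match
F → no match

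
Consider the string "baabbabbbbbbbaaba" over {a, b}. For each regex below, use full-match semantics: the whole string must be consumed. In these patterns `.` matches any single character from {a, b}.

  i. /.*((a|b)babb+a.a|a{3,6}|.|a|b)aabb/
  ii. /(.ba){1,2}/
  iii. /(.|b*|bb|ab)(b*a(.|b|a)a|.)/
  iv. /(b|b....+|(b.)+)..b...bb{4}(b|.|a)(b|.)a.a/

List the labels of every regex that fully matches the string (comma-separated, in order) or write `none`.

i → no match — must end with "aabb"
ii → no match
iii → no match
iv → match

iv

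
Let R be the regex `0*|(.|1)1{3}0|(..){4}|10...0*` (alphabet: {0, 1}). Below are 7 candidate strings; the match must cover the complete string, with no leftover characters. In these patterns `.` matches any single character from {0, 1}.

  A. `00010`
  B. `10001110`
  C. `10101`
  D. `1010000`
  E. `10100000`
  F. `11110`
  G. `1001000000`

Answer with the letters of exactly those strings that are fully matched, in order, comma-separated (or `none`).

B, C, D, E, F, G

A → no match
B → match
C → match
D → match
E → match
F → match
G → match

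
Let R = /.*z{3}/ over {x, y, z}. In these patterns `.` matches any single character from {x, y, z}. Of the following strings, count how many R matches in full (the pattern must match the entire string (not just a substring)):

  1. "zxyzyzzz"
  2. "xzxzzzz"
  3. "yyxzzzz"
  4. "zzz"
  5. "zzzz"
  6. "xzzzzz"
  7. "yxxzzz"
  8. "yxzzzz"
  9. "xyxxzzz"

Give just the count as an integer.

9

1 → match
2 → match
3 → match
4 → match
5 → match
6 → match
7 → match
8 → match
9 → match
Total matched: 9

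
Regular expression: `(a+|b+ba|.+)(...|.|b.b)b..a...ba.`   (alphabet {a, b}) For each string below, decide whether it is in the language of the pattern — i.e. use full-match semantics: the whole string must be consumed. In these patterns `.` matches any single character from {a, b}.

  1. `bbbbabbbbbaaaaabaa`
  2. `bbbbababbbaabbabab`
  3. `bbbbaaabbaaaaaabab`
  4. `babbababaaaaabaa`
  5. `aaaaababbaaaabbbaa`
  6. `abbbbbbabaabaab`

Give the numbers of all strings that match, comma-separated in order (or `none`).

1 → match
2 → match
3 → match
4 → no match
5 → match
6 → no match

1, 2, 3, 5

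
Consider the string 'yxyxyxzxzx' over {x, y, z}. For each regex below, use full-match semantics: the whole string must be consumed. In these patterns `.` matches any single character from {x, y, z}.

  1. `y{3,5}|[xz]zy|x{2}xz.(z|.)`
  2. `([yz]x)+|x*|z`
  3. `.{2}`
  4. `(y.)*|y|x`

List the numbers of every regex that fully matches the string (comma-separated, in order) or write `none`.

2

1 → no match
2 → match
3 → no match
4 → no match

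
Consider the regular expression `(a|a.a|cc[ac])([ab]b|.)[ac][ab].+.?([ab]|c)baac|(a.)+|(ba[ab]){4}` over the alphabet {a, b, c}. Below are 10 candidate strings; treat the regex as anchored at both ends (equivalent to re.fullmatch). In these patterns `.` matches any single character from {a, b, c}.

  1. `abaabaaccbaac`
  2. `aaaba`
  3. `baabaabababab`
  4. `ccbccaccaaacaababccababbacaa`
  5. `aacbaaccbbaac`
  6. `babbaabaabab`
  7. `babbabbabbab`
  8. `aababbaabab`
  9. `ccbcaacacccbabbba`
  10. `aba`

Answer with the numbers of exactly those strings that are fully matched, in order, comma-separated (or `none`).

1 → match
2 → no match
3 → no match
4 → no match
5 → match
6 → match
7 → match
8 → no match
9 → no match
10 → no match

1, 5, 6, 7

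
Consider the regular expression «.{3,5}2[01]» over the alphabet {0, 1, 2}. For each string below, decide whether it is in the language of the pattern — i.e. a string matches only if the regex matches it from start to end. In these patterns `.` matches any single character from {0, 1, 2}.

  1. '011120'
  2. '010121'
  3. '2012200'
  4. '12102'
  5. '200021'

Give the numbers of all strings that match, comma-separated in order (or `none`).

1 → match
2 → match
3 → no match
4 → no match
5 → match

1, 2, 5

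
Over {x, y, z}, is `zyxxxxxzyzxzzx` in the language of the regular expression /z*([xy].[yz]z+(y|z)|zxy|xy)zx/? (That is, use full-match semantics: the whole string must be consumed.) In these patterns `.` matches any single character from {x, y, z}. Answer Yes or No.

No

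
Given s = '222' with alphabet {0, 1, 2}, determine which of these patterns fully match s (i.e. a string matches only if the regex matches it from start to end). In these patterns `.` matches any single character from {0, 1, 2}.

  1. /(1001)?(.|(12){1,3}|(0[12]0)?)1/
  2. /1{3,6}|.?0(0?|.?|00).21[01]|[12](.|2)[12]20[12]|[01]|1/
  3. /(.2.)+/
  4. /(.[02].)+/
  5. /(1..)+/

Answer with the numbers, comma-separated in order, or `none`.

3, 4

1 → no match — must end with '1'
2 → no match
3 → match
4 → match
5 → no match — must start with '1'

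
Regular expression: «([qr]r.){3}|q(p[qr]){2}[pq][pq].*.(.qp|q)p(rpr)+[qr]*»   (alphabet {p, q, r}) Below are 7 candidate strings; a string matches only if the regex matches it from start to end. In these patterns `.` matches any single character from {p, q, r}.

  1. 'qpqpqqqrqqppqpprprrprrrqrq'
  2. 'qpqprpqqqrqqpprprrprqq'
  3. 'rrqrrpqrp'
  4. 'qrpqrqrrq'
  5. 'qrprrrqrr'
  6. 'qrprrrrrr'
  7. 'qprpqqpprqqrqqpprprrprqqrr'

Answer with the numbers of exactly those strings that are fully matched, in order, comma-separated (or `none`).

1 → match
2 → match
3 → match
4 → match
5 → match
6 → match
7 → match

1, 2, 3, 4, 5, 6, 7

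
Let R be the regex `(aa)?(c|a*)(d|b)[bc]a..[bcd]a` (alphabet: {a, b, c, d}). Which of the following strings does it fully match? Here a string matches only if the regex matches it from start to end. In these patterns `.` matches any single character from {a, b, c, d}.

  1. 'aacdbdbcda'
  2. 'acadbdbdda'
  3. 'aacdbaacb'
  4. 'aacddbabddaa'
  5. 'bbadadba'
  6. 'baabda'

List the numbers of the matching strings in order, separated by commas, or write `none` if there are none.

1 → no match
2 → no match
3 → no match — must end with 'a'
4 → no match
5 → no match
6 → no match

none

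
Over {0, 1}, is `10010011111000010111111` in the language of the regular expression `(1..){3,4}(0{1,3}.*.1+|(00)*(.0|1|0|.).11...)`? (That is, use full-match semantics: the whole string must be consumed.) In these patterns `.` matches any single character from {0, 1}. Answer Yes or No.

Yes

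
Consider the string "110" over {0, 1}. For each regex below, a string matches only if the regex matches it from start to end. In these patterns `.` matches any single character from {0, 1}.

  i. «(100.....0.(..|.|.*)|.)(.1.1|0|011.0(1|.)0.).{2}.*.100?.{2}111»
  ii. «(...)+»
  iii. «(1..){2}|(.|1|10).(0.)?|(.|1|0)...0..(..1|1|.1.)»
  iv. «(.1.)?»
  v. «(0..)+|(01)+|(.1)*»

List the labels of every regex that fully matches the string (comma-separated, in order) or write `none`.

ii, iv

i → no match — must end with "111"
ii → match
iii → no match
iv → match
v → no match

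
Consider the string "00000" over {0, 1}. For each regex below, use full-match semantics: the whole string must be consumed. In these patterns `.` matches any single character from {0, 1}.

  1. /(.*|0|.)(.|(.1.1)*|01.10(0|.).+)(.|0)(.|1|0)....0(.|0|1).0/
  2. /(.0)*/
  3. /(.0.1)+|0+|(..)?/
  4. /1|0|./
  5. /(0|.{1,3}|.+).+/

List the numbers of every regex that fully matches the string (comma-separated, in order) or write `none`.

1 → no match
2 → no match
3 → match
4 → no match
5 → match

3, 5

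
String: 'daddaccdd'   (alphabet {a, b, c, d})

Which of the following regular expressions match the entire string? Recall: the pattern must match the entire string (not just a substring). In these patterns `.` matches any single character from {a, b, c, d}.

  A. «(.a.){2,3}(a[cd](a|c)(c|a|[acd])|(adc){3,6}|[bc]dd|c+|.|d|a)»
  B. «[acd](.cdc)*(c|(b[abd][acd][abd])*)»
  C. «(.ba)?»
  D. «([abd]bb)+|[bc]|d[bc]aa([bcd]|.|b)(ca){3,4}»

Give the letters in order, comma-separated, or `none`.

A

A → match
B → no match
C → no match
D → no match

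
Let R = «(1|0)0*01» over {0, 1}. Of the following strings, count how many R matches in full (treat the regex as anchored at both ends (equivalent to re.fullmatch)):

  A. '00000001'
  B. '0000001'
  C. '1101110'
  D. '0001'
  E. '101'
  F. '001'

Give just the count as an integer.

A → match
B → match
C → no match — must end with '01'
D → match
E → match
F → match
Total matched: 5

5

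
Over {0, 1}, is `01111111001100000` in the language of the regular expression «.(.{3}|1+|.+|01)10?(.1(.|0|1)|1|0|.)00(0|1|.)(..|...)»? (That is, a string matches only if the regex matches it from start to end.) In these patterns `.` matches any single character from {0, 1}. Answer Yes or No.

Yes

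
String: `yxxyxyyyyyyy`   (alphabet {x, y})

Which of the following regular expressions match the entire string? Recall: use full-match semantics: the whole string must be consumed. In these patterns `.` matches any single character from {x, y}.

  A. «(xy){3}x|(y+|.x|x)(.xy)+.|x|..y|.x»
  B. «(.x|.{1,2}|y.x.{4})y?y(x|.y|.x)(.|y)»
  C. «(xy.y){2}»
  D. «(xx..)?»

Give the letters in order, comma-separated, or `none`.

A → no match
B → match
C → no match — must start with `xy`
D → no match

B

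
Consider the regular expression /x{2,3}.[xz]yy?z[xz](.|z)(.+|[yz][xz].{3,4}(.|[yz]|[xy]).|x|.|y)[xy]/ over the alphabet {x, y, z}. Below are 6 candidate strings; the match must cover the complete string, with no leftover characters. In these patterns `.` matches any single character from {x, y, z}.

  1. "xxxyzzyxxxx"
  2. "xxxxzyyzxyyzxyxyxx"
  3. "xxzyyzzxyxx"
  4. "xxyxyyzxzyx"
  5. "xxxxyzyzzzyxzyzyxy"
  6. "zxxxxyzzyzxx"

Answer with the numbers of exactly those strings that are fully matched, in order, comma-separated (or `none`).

2, 4

1. "xxxyzzyxxxx" → no match
2 → match
3. "xxzyyzzxyxx" → no match
4. "xxyxyyzxzyx" → match
5 → no match
6. "zxxxxyzzyzxx" → no match — must start with "x"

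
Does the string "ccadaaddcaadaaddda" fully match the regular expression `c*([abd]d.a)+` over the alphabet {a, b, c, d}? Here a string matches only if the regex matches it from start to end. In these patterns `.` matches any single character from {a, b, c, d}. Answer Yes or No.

Yes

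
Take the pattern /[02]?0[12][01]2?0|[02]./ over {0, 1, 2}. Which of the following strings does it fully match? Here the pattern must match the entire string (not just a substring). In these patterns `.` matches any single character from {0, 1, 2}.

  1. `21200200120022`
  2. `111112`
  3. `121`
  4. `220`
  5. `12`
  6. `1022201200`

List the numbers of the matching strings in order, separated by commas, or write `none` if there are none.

1 → no match
2. `111112` → no match
3. `121` → no match
4. `220` → no match
5. `12` → no match
6. `1022201200` → no match

none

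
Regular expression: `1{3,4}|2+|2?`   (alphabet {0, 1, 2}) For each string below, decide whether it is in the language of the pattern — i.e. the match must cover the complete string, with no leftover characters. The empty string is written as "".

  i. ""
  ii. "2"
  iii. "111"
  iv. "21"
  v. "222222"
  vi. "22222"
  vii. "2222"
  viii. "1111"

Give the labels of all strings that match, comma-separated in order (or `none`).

i, ii, iii, v, vi, vii, viii

i. "" → match
ii. "2" → match
iii. "111" → match
iv. "21" → no match
v. "222222" → match
vi. "22222" → match
vii. "2222" → match
viii. "1111" → match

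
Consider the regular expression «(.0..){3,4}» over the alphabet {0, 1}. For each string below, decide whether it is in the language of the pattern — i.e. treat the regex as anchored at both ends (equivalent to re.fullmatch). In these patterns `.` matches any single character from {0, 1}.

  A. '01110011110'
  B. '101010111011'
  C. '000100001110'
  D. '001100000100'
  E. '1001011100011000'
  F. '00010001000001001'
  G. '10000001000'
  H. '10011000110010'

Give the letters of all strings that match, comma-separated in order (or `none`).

A. '01110011110' → no match
B. '101010111011' → match
C. '000100001110' → no match
D. '001100000100' → no match
E → no match
F → no match
G. '10000001000' → no match
H → no match

B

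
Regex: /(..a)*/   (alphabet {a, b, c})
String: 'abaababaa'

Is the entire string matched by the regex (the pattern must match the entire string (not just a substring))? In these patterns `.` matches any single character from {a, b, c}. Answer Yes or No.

Yes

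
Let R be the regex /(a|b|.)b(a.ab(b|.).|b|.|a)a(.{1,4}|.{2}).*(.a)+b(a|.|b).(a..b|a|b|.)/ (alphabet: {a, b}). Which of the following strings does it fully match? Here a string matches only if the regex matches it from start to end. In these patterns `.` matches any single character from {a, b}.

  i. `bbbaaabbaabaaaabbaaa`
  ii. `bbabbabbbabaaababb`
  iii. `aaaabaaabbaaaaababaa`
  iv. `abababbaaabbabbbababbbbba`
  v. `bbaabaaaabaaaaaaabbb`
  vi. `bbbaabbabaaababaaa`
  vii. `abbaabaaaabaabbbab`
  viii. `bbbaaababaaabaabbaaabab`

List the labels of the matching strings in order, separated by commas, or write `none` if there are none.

i → no match
ii → no match
iii → no match
iv → no match
v → no match
vi → match
vii → no match
viii → no match

vi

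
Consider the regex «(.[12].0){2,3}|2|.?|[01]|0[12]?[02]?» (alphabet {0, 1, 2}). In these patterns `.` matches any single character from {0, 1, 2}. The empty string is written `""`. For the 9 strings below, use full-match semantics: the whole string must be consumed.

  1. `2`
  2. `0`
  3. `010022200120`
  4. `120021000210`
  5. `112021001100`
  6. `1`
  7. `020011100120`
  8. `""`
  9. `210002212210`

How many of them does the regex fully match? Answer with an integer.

8

1 → match
2 → match
3 → match
4 → match
5 → match
6 → match
7 → match
8 → match
9 → no match
Total matched: 8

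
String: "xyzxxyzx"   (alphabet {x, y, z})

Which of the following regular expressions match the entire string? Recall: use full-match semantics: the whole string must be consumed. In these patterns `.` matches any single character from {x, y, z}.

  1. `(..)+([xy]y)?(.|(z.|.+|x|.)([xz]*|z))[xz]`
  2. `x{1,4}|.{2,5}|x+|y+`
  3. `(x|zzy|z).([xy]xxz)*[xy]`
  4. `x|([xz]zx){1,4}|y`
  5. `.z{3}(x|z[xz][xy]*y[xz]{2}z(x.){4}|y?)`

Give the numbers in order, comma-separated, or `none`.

1

1 → match
2 → no match
3 → no match
4 → no match
5 → no match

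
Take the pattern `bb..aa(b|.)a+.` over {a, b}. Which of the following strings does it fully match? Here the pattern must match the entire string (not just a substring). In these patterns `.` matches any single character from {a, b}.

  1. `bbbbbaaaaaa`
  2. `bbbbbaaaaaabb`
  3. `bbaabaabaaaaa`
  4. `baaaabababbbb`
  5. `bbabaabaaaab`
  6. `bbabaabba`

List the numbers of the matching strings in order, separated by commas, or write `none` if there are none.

1 → no match
2 → no match
3 → no match
4 → no match — must start with `bb`
5 → match
6 → no match

5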